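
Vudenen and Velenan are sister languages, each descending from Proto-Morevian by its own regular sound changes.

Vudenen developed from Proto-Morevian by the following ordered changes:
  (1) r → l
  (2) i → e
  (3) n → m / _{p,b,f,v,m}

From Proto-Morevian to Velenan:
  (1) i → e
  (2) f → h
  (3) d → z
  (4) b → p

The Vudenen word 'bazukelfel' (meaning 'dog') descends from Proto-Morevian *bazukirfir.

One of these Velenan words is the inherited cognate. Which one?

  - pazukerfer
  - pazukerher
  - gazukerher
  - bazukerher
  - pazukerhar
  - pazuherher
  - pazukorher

pazukerher

Velenan: *bazukirfir > bazukerfer > bazukerher > pazukerher  (by vowel merger, unconditioned shift, unconditioned shift)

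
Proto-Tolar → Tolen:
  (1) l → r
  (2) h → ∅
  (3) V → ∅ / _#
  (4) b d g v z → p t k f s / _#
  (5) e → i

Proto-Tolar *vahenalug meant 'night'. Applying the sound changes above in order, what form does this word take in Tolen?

Tolen: *vahenalug > vahenarug > vaenarug > vaenaruk > vainaruk  (by unconditioned shift, h-loss, final devoicing, vowel merger)

vainaruk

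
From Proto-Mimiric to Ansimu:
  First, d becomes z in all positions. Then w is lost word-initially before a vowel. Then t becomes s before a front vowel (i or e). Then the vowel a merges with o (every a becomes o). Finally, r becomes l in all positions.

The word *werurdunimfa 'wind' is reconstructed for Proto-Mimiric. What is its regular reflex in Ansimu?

Ansimu: *werurdunimfa > werurzunimfa > erurzunimfa > erurzunimfo > elulzunimfo  (by unconditioned shift, glide loss, vowel merger, unconditioned shift)

elulzunimfo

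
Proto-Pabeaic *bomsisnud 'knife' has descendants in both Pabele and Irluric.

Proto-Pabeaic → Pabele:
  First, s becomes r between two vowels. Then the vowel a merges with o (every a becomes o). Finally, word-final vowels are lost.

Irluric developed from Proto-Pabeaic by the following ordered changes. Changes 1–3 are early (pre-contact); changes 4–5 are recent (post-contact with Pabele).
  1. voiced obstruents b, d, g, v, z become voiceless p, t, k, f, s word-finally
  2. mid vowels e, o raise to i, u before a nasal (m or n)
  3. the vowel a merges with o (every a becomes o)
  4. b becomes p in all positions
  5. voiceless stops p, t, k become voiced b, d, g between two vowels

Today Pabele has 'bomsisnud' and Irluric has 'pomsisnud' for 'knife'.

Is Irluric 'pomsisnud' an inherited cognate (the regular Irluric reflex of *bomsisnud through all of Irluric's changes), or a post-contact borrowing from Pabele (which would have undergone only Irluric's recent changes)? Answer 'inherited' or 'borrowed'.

If inherited, *bomsisnud would pass through all of Irluric's changes:
Irluric: start from *bomsisnud.
  rule 1 (final devoicing): bomsisnud → bomsisnut
  rule 2 (pre-nasal raising): bomsisnut → bumsisnut
  rule 3: no change — bumsisnut
  rule 4 (unconditioned shift): bumsisnut → pumsisnut
  rule 5: no change — pumsisnut
  ⇒ Irluric pumsisnut
If borrowed from Pabele 'bomsisnud' after the early changes, it would undergo only the recent ones:
  rule 4 (unconditioned shift): bomsisnud → pomsisnud
  rule 5 (intervocalic voicing): no change (pomsisnud)
  ⇒ as a loan: pomsisnud
Irluric 'pomsisnud' matches the loan outcome 'pomsisnud', not the inherited 'pumsisnut' — it skipped the early Irluric changes, so it was borrowed from Pabele.

borrowed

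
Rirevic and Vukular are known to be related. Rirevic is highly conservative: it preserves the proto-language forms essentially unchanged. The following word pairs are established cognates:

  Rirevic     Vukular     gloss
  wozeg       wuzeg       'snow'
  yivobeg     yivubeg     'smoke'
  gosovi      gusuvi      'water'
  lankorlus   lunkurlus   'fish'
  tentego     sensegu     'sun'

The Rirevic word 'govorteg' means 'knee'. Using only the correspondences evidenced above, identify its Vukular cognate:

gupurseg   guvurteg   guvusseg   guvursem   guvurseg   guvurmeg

gosovi ~ gusuvi — Rirevic o corresponds to Vukular u after a consonant, before a labial obstruent.
lankorlus ~ lunkurlus — Rirevic o corresponds to Vukular u after a consonant, before r.
tentego ~ sensegu — Rirevic t corresponds to Vukular s after a consonant, before a front vowel.
Applying these to Rirevic 'govorteg':
  govorteg → guvorteg   (o→u after a consonant, before a labial obstruent)
  guvorteg → guvurteg   (o→u after a consonant, before r)
  guvurteg → guvurseg   (t→s after a consonant, before a front vowel)
So the Vukular cognate is 'guvurseg'.

guvurseg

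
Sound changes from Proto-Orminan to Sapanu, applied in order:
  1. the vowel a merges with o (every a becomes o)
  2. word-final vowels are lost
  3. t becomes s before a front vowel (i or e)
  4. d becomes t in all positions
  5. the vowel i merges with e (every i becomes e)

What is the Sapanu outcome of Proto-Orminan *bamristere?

Sapanu: *bamristere
  bamristere → bomristere   [vowel merger]
  bomristere → bomrister   [apocope]
  bomrister → bomrisser   [palatalisation]
  bomrisser (rule 4 does not apply)
  bomrisser → bomresser   [vowel merger]
  giving Sapanu bomresser.

bomresser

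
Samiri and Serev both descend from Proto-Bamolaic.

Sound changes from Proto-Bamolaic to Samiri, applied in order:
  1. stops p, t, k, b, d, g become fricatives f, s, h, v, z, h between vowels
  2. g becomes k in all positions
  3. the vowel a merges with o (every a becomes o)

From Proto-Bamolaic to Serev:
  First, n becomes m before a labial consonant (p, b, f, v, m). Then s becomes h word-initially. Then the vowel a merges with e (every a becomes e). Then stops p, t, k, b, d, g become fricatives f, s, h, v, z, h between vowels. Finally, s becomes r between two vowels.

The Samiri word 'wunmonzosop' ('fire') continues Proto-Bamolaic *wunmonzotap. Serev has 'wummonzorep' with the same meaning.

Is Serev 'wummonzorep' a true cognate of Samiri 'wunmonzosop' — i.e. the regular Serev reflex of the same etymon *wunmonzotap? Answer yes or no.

Derive the expected Serev reflex of *wunmonzotap:
Serev: *wunmonzotap > wummonzotap > wummonzotep > wummonzosep > wummonzorep  (by nasal place assimilation, vowel merger, intervocalic lenition, rhotacism)
Serev 'wummonzorep' matches the regular reflex exactly, so the pair is cognate.

yes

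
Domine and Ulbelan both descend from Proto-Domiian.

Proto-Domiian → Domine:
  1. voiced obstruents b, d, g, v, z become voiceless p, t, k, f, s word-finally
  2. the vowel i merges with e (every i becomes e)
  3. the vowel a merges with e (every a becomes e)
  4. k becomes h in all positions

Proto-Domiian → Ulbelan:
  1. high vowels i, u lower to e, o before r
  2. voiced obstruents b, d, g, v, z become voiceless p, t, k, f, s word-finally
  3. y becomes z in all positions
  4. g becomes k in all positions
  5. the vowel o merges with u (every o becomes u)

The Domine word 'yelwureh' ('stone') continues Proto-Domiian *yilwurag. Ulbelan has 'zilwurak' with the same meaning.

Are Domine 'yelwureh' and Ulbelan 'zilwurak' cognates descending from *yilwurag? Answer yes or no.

yes

Derive the expected Ulbelan reflex of *yilwurag:
Ulbelan: start from *yilwurag.
  rule 1 (pre-rhotic lowering): yilwurag → yilworag
  rule 2 (final devoicing): yilworag → yilworak
  rule 3 (unconditioned shift): yilworak → zilworak
  rule 4: no change — zilworak
  rule 5 (vowel merger): zilworak → zilwurak
  ⇒ Ulbelan zilwurak
Ulbelan 'zilwurak' matches the regular reflex exactly, so the pair is cognate.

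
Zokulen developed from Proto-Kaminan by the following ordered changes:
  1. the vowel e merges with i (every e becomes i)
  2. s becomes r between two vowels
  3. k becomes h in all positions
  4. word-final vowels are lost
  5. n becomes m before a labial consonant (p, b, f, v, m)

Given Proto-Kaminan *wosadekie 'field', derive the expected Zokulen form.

woradihi

Zokulen: *wosadekie > wosadikii > woradikii > woradihii > woradihi  (by vowel merger, rhotacism, unconditioned shift, apocope)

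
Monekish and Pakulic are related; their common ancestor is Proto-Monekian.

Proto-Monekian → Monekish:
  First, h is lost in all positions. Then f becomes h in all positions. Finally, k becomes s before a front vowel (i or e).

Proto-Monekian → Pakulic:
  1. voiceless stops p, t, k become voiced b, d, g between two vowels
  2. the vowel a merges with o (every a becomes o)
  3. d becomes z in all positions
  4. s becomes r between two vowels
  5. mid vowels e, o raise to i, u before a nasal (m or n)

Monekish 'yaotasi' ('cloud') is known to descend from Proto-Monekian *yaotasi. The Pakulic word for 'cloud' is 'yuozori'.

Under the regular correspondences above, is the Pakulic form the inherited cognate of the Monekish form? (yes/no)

no

Derive the expected Pakulic reflex of *yaotasi:
Pakulic: start from *yaotasi.
  rule 1 (intervocalic voicing): yaotasi → yaodasi
  rule 2 (vowel merger): yaodasi → yoodosi
  rule 3 (unconditioned shift): yoodosi → yoozosi
  rule 4 (rhotacism): yoozosi → yoozori
  rule 5: no change — yoozori
  ⇒ Pakulic yoozori
The regular Pakulic reflex would be 'yoozori', but the attested form is 'yuozori'. The correspondence is irregular, so they are not cognates (the Pakulic form has a different source).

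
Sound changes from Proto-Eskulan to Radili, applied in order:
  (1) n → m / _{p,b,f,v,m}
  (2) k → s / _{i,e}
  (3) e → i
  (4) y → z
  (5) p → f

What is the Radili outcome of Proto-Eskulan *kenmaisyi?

simmaiszi

Radili: *kenmaisyi > kemmaisyi > semmaisyi > simmaisyi > simmaiszi  (by nasal place assimilation, palatalisation, vowel merger, unconditioned shift)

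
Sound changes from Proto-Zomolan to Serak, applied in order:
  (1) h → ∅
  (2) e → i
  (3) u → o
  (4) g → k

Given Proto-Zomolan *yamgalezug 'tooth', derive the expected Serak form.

Serak: *yamgalezug
  yamgalezug (rule 1 does not apply)
  yamgalezug → yamgalizug   [vowel merger]
  yamgalizug → yamgalizog   [vowel merger]
  yamgalizog → yamkalizok   [unconditioned shift]
  giving Serak yamkalizok.

yamkalizok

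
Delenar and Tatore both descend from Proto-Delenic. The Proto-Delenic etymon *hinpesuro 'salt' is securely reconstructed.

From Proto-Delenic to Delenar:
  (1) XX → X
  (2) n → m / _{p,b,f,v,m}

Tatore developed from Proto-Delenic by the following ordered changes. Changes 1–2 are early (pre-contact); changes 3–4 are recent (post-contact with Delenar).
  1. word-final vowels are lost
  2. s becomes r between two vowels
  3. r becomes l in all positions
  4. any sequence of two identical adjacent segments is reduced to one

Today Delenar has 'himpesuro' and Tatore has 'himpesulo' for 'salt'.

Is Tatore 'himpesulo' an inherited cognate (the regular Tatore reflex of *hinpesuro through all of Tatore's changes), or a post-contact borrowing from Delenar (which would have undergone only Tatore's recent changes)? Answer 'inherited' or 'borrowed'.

borrowed

If inherited, *hinpesuro would pass through all of Tatore's changes:
Tatore: *hinpesuro > hinpesur > hinperur > hinpelul  (by apocope, rhotacism, unconditioned shift)
If borrowed from Delenar 'himpesuro' after the early changes, it would undergo only the recent ones:
  rule 3 (unconditioned shift): himpesuro → himpesulo
  rule 4 (degemination): no change (himpesulo)
  ⇒ as a loan: himpesulo
Tatore 'himpesulo' matches the loan outcome 'himpesulo', not the inherited 'hinpelul' — it skipped the early Tatore changes, so it was borrowed from Delenar.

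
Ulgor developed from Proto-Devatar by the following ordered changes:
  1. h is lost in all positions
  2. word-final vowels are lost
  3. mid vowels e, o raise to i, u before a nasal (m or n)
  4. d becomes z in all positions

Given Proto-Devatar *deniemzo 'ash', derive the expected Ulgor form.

ziniimz

Ulgor: start from *deniemzo.
  rule 1: no change — deniemzo
  rule 2 (apocope): deniemzo → deniemz
  rule 3 (pre-nasal raising): deniemz → diniimz
  rule 4 (unconditioned shift): diniimz → ziniimz
  ⇒ Ulgor ziniimz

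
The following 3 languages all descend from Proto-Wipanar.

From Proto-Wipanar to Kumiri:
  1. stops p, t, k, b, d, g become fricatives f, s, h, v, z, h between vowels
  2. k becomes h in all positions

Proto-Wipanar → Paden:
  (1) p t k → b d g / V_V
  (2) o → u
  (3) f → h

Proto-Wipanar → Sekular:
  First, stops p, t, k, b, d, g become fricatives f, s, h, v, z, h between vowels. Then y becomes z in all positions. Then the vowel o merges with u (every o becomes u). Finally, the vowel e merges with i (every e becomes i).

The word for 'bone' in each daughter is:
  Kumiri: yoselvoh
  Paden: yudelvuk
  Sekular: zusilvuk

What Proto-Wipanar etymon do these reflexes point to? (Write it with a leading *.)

*yotelvok

Position 7: Kumiri has o, Paden has u, Sekular has u. Kumiri preserves o here (none of its changes turn any other segment into o), so the proto-segment is *o.
Position 4: Kumiri has e, Paden has e, Sekular has i. Kumiri preserves e here (none of its changes turn any other segment into e), so the proto-segment is *e.
Continuing position by position gives *yotelvok; check it forward:
Kumiri: start from *yotelvok.
  rule 1 (intervocalic lenition): yotelvok → yoselvok
  rule 2 (unconditioned shift): yoselvok → yoselvoh
  ⇒ Kumiri yoselvoh
Paden: start from *yotelvok.
  rule 1 (intervocalic voicing): yotelvok → yodelvok
  rule 2 (vowel merger): yodelvok → yudelvuk
  rule 3: no change — yudelvuk
  ⇒ Paden yudelvuk
Sekular: *yotelvok > yoselvok > zoselvok > zuselvuk > zusilvuk  (by intervocalic lenition, unconditioned shift, vowel merger, vowel merger)
No other proto-form is consistent with every reflex, so the reconstruction is *yotelvok.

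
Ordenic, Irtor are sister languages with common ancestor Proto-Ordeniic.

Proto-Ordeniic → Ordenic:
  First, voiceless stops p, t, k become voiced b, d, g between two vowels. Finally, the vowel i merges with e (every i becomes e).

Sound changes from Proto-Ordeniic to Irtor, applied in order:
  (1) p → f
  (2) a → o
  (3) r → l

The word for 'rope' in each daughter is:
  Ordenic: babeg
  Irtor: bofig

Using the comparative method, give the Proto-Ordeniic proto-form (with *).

Position 4: Ordenic has e, Irtor has i. Irtor preserves i here (none of its changes turn any other segment into i), so the proto-segment is *i.
Position 3: Ordenic has b, Irtor has f. Taking the neighbouring segments as reconstructed: Ordenic b could go back to *p or *b; Irtor f could go back to *p or *f — the one source consistent with every daughter is *p.
This points to *bapig. Verify forward in each daughter:
Ordenic: start from *bapig.
  rule 1 (intervocalic voicing): bapig → babig
  rule 2 (vowel merger): babig → babeg
  ⇒ Ordenic babeg
Irtor: start from *bapig.
  rule 1 (unconditioned shift): bapig → bafig
  rule 2 (vowel merger): bafig → bofig
  rule 3: no change — bofig
  ⇒ Irtor bofig
*bapig is the unique common source.

*bapig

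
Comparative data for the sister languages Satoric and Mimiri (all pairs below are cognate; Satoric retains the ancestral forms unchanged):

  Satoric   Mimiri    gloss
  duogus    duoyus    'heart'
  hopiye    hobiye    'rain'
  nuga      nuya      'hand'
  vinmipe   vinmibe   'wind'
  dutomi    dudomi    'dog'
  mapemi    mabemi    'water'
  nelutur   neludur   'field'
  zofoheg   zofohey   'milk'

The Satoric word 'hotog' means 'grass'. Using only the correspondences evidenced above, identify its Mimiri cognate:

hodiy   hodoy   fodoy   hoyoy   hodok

hodoy

dutomi ~ dudomi — Satoric t corresponds to Mimiri d between vowels (before a back vowel).
zofoheg ~ zofohey — Satoric g corresponds to Mimiri y word-finally.
Applying these to Satoric 'hotog':
  hotog → hodog   (t→d between vowels (before a back vowel))
  hodog → hodoy   (g→y word-finally)
So the Mimiri cognate is 'hodoy'.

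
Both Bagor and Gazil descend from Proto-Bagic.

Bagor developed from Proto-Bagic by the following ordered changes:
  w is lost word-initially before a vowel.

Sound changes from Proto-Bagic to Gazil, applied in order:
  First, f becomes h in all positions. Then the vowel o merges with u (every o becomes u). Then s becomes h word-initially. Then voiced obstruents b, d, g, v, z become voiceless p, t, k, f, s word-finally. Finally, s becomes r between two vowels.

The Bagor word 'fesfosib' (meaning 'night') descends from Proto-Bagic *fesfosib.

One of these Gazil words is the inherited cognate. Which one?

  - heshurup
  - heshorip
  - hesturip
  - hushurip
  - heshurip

heshurip

Gazil: start from *fesfosib.
  rule 1 (unconditioned shift): fesfosib → heshosib
  rule 2 (vowel merger): heshosib → heshusib
  rule 3: no change — heshusib
  rule 4 (final devoicing): heshusib → heshusip
  rule 5 (rhotacism): heshusip → heshurip
  ⇒ Gazil heshurip
Only 'heshurip' matches the regular Gazil development of *fesfosib.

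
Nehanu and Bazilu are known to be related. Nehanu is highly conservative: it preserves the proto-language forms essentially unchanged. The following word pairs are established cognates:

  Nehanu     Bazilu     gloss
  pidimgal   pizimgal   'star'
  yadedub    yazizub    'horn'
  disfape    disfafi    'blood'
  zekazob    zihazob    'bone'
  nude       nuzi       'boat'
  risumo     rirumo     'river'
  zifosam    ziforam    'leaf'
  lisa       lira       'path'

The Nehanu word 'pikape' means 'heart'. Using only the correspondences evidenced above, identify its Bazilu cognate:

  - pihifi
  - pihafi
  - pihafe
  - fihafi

pihafi

zekazob ~ zihazob — Nehanu k corresponds to Bazilu h between vowels (before a back vowel).
disfape ~ disfafi — Nehanu p corresponds to Bazilu f between vowels (before a front vowel).
disfape ~ disfafi, nude ~ nuzi — Nehanu e corresponds to Bazilu i word-finally.
Applying these to Nehanu 'pikape':
  pikape → pihape   (k→h between vowels (before a back vowel))
  pihape → pihafe   (p→f between vowels (before a front vowel))
  pihafe → pihafi   (e→i word-finally)
So the Bazilu cognate is 'pihafi'.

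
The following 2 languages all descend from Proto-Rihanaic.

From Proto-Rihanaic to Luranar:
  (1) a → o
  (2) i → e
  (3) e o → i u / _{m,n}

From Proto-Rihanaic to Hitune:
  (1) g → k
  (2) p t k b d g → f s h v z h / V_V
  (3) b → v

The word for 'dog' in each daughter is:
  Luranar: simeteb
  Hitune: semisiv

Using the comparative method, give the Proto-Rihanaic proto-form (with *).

*semitib

Position 4: Luranar has e, Hitune has i. Hitune preserves i here (none of its changes turn any other segment into i), so the proto-segment is *i.
Position 5: Luranar has t, Hitune has s. Luranar preserves t here (none of its changes turn any other segment into t), so the proto-segment is *t.
This points to *semitib. Verify forward in each daughter:
Luranar: *semitib > semeteb > simeteb  (by vowel merger, pre-nasal raising)
Hitune: *semitib
  semitib (rule 1 does not apply)
  semitib → semisib   [intervocalic lenition]
  semisib → semisiv   [unconditioned shift]
  giving Hitune semisiv.
Only *semitib yields all of Luranar simeteb, Hitune semisiv.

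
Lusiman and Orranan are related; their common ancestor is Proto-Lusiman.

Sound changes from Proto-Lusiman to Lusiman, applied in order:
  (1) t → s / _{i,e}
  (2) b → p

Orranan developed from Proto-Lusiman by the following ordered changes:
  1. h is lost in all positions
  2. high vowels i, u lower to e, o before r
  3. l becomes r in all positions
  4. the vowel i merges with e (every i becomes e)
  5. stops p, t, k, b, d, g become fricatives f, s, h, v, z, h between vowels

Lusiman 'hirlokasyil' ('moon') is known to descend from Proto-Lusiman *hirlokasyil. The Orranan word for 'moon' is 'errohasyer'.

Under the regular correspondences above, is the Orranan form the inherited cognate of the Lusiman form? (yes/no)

yes

Derive the expected Orranan reflex of *hirlokasyil:
Orranan: *hirlokasyil
  hirlokasyil → irlokasyil   [h-loss]
  irlokasyil → erlokasyil   [pre-rhotic lowering]
  erlokasyil → errokasyir   [unconditioned shift]
  errokasyir → errokasyer   [vowel merger]
  errokasyer → errohasyer   [intervocalic lenition]
  giving Orranan errohasyer.
Orranan 'errohasyer' matches the regular reflex exactly, so the pair is cognate.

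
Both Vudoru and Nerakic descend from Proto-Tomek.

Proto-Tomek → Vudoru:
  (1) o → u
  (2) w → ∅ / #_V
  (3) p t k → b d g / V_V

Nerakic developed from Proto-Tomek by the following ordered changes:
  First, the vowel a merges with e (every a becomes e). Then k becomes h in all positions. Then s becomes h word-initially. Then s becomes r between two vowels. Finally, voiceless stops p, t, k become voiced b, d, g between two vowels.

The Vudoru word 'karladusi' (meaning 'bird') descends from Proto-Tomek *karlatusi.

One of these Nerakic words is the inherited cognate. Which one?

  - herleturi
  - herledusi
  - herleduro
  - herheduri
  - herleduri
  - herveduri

herleduri

Nerakic: *karlatusi
  karlatusi → kerletusi   [vowel merger]
  kerletusi → herletusi   [unconditioned shift]
  herletusi (rule 3 does not apply)
  herletusi → herleturi   [rhotacism]
  herleturi → herleduri   [intervocalic voicing]
  giving Nerakic herleduri.
Among the options, 'herleduri' alone shows every Nerakic change applied in order.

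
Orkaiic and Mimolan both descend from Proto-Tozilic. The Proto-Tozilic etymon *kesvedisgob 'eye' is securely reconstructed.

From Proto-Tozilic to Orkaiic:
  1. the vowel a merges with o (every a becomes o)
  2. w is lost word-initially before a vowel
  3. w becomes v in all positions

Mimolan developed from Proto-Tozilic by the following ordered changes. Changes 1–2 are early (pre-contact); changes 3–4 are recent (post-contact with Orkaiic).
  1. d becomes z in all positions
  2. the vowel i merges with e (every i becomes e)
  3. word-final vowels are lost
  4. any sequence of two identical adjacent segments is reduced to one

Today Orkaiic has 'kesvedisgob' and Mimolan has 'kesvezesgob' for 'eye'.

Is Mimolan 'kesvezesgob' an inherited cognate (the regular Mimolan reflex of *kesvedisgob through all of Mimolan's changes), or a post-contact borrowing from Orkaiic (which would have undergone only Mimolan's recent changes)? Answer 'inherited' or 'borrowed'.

If inherited, *kesvedisgob would pass through all of Mimolan's changes:
Mimolan: *kesvedisgob > kesvezisgob > kesvezesgob  (by unconditioned shift, vowel merger)
If borrowed from Orkaiic 'kesvedisgob' after the early changes, it would undergo only the recent ones:
  rule 3 (apocope): no change (kesvedisgob)
  rule 4 (degemination): no change (kesvedisgob)
  ⇒ as a loan: kesvedisgob
Mimolan 'kesvezesgob' matches the inherited outcome exactly, so it is an inherited cognate, not a loan.

inherited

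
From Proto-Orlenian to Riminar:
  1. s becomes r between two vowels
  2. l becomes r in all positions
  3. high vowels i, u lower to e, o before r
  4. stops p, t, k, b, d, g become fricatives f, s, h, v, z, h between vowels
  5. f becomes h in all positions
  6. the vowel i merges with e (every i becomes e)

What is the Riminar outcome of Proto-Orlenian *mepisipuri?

Riminar: start from *mepisipuri.
  rule 1 (rhotacism): mepisipuri → mepiripuri
  rule 2: no change — mepiripuri
  rule 3 (pre-rhotic lowering): mepiripuri → meperipori
  rule 4 (intervocalic lenition): meperipori → meferifori
  rule 5 (unconditioned shift): meferifori → meherihori
  rule 6 (vowel merger): meherihori → meherehore
  ⇒ Riminar meherehore

meherehore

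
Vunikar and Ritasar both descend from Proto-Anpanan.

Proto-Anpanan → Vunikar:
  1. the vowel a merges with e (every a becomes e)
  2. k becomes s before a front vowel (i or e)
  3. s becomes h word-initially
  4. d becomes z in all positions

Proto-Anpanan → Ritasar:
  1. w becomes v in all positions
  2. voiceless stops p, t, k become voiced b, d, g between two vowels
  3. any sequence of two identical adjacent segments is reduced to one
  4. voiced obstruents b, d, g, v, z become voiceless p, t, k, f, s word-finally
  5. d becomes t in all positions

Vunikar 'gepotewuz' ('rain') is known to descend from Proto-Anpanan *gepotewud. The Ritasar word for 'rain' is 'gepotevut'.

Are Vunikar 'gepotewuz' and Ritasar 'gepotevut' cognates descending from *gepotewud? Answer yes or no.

Derive the expected Ritasar reflex of *gepotewud:
Ritasar: *gepotewud > gepotevud > gebodevud > gebodevut > gebotevut  (by unconditioned shift, intervocalic voicing, final devoicing, unconditioned shift)
The regular Ritasar reflex would be 'gebotevut', but the attested form is 'gepotevut'. The correspondence is irregular, so they are not cognates (the Ritasar form has a different source).

no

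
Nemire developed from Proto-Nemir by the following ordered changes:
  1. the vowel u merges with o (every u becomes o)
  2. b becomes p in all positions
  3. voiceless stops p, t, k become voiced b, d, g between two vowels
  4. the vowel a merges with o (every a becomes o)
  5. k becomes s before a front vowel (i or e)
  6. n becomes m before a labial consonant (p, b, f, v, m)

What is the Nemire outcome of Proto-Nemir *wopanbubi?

Nemire: start from *wopanbubi.
  rule 1 (vowel merger): wopanbubi → wopanbobi
  rule 2 (unconditioned shift): wopanbobi → wopanpopi
  rule 3 (intervocalic voicing): wopanpopi → wobanpobi
  rule 4 (vowel merger): wobanpobi → wobonpobi
  rule 5: no change — wobonpobi
  rule 6 (nasal place assimilation): wobonpobi → wobompobi
  ⇒ Nemire wobompobi

wobompobi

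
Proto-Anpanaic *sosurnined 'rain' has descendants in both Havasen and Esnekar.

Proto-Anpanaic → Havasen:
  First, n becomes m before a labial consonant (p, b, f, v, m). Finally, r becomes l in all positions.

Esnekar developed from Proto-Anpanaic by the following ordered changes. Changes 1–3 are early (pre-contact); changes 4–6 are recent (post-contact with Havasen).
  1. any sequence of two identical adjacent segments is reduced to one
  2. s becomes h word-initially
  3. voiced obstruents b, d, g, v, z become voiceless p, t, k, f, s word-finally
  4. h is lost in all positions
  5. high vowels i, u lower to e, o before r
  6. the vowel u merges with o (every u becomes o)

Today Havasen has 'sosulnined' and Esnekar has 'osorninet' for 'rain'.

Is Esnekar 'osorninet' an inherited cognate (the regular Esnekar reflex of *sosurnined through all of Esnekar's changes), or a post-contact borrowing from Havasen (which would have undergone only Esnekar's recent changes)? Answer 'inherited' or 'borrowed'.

If inherited, *sosurnined would pass through all of Esnekar's changes:
Esnekar: *sosurnined
  sosurnined (rule 1 does not apply)
  sosurnined → hosurnined   [debuccalisation]
  hosurnined → hosurninet   [final devoicing]
  hosurninet → osurninet   [h-loss]
  osurninet → osorninet   [pre-rhotic lowering]
  osorninet (rule 6 does not apply)
  giving Esnekar osorninet.
If borrowed from Havasen 'sosulnined' after the early changes, it would undergo only the recent ones:
  rule 4 (h-loss): no change (sosulnined)
  rule 5 (pre-rhotic lowering): no change (sosulnined)
  rule 6 (vowel merger): sosulnined → sosolnined
  ⇒ as a loan: sosolnined
Esnekar 'osorninet' matches the inherited outcome exactly, so it is an inherited cognate, not a loan.

inherited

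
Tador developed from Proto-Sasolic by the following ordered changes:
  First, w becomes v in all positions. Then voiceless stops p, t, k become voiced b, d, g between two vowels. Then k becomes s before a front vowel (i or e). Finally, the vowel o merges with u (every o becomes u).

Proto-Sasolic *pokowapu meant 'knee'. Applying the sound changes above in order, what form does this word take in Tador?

Tador: *pokowapu > pokovapu > pogovabu > puguvabu  (by unconditioned shift, intervocalic voicing, vowel merger)

puguvabu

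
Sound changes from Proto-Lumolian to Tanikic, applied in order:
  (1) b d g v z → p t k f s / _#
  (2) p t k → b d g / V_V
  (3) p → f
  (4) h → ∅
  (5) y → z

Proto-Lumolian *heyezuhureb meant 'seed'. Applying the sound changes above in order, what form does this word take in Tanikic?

Tanikic: start from *heyezuhureb.
  rule 1 (final devoicing): heyezuhureb → heyezuhurep
  rule 2: no change — heyezuhurep
  rule 3 (unconditioned shift): heyezuhurep → heyezuhuref
  rule 4 (h-loss): heyezuhuref → eyezuuref
  rule 5 (unconditioned shift): eyezuuref → ezezuuref
  ⇒ Tanikic ezezuuref

ezezuuref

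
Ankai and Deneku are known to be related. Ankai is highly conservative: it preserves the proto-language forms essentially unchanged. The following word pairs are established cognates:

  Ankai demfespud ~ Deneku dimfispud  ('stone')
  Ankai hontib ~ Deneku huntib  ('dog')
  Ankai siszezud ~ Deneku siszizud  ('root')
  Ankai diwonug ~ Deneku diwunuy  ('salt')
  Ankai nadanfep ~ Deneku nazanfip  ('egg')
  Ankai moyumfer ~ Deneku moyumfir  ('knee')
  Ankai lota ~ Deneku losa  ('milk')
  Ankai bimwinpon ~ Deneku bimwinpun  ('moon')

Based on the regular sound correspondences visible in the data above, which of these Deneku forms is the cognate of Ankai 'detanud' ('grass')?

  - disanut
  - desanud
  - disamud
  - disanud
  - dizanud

demfespud ~ dimfispud, siszezud ~ siszizud — Ankai e corresponds to Deneku i after a consonant, before a consonant other than r, m, n, p, b, f, v.
lota ~ losa — Ankai t corresponds to Deneku s between vowels (before a back vowel).
Applying these to Ankai 'detanud':
  detanud → ditanud   (e→i after a consonant, before a consonant other than r, m, n, p, b, f, v)
  ditanud → disanud   (t→s between vowels (before a back vowel))
So the Deneku cognate is 'disanud'.

disanud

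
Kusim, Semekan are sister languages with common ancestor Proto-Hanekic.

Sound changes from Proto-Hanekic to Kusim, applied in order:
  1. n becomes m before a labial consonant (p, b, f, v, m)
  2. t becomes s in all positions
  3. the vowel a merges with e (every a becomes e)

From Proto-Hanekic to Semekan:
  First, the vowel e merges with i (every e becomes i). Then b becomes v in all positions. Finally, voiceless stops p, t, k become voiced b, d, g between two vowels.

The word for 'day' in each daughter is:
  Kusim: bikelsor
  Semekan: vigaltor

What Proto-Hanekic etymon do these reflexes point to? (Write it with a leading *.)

Position 3: Kusim has k, Semekan has g. Kusim preserves k here (none of its changes turn any other segment into k), so the proto-segment is *k.
Position 1: Kusim has b, Semekan has v. Kusim preserves b here (none of its changes turn any other segment into b), so the proto-segment is *b.
Continuing position by position gives *bikaltor; check it forward:
Kusim: *bikaltor > bikalsor > bikelsor  (by unconditioned shift, vowel merger)
Semekan: *bikaltor
  bikaltor (rule 1 does not apply)
  bikaltor → vikaltor   [unconditioned shift]
  vikaltor → vigaltor   [intervocalic voicing]
  giving Semekan vigaltor.
Only *bikaltor yields all of Kusim bikelsor, Semekan vigaltor.

*bikaltor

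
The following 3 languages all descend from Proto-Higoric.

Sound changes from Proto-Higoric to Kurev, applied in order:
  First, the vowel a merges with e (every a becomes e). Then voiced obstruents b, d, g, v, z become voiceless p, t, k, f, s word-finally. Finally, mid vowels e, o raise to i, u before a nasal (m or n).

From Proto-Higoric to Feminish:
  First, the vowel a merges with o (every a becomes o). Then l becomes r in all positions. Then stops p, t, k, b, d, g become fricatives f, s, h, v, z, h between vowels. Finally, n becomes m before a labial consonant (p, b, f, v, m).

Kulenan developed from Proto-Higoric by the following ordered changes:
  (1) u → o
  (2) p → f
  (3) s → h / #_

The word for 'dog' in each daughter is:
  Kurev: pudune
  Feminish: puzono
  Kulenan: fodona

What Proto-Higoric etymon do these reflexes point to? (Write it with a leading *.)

*pudona

Position 6: Kurev has e, Feminish has o, Kulenan has a. Kulenan preserves a here (none of its changes turn any other segment into a), so the proto-segment is *a.
Position 4: Kurev has u, Feminish has o, Kulenan has o. Taking the neighbouring segments as reconstructed: Kurev u could go back to *o or *u; Feminish o could go back to *a or *o; Kulenan o could go back to *o or *u — the one source consistent with every daughter is *o.
Verify the candidate proto-form against each daughter:
Kurev: start from *pudona.
  rule 1 (vowel merger): pudona → pudone
  rule 2: no change — pudone
  rule 3 (pre-nasal raising): pudone → pudune
  ⇒ Kurev pudune
Feminish: *pudona
  pudona → pudono   [vowel merger]
  pudono (rule 2 does not apply)
  pudono → puzono   [intervocalic lenition]
  puzono (rule 4 does not apply)
  giving Feminish puzono.
Kulenan: start from *pudona.
  rule 1 (vowel merger): pudona → podona
  rule 2 (unconditioned shift): podona → fodona
  rule 3: no change — fodona
  ⇒ Kulenan fodona
Only *pudona yields all of Kurev pudune, Feminish puzono, Kulenan fodona.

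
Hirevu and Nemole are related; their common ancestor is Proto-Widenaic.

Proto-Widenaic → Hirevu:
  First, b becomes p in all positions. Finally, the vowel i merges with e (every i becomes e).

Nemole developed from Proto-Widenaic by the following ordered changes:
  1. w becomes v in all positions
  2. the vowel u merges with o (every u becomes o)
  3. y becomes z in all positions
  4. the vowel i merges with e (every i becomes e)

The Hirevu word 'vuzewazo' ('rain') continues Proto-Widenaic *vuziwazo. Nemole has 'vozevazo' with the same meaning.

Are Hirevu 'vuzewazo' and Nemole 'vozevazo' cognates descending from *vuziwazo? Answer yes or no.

yes

Derive the expected Nemole reflex of *vuziwazo:
Nemole: *vuziwazo > vuzivazo > vozivazo > vozevazo  (by unconditioned shift, vowel merger, vowel merger)
Nemole 'vozevazo' matches the regular reflex exactly, so the pair is cognate.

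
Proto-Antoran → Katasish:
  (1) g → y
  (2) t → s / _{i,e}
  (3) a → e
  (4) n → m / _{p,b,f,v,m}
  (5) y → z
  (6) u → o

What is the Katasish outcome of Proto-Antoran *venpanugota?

vempenozote

Katasish: *venpanugota
  venpanugota → venpanuyota   [unconditioned shift]
  venpanuyota (rule 2 does not apply)
  venpanuyota → venpenuyote   [vowel merger]
  venpenuyote → vempenuyote   [nasal place assimilation]
  vempenuyote → vempenuzote   [unconditioned shift]
  vempenuzote → vempenozote   [vowel merger]
  giving Katasish vempenozote.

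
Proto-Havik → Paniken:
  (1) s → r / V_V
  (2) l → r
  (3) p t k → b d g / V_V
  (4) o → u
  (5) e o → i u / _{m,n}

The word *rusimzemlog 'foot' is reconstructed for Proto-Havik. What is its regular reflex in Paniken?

rurimzimrug

Paniken: *rusimzemlog
  rusimzemlog → rurimzemlog   [rhotacism]
  rurimzemlog → rurimzemrog   [unconditioned shift]
  rurimzemrog (rule 3 does not apply)
  rurimzemrog → rurimzemrug   [vowel merger]
  rurimzemrug → rurimzimrug   [pre-nasal raising]
  giving Paniken rurimzimrug.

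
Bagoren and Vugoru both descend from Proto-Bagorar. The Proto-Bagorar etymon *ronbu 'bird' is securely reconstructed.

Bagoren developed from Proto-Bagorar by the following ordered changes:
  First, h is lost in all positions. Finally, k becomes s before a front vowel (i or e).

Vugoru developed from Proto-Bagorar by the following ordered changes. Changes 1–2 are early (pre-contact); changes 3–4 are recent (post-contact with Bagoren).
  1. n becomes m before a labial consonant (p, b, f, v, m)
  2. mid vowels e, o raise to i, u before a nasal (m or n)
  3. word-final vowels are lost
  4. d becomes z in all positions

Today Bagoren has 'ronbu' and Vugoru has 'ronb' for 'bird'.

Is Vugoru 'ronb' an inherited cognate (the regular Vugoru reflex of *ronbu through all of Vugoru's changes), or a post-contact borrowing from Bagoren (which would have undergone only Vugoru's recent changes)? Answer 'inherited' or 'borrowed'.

If inherited, *ronbu would pass through all of Vugoru's changes:
Vugoru: *ronbu > rombu > rumbu > rumb  (by nasal place assimilation, pre-nasal raising, apocope)
If borrowed from Bagoren 'ronbu' after the early changes, it would undergo only the recent ones:
  rule 3 (apocope): ronbu → ronb
  rule 4 (unconditioned shift): no change (ronb)
  ⇒ as a loan: ronb
Vugoru 'ronb' matches the loan outcome 'ronb', not the inherited 'rumb' — it skipped the early Vugoru changes, so it was borrowed from Bagoren.

borrowed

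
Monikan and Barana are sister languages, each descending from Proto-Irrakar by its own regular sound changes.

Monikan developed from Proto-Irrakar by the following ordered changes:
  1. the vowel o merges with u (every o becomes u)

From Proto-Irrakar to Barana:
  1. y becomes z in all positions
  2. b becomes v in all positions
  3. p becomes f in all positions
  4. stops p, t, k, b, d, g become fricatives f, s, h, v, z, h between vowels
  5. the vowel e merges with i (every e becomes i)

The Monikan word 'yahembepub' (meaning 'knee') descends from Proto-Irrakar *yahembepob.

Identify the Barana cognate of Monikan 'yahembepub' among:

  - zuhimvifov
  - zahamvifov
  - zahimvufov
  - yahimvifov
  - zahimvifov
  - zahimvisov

zahimvifov

Barana: start from *yahembepob.
  rule 1 (unconditioned shift): yahembepob → zahembepob
  rule 2 (unconditioned shift): zahembepob → zahemvepov
  rule 3 (unconditioned shift): zahemvepov → zahemvefov
  rule 4: no change — zahemvefov
  rule 5 (vowel merger): zahemvefov → zahimvifov
  ⇒ Barana zahimvifov
Among the options, 'zahimvifov' alone shows every Barana change applied in order.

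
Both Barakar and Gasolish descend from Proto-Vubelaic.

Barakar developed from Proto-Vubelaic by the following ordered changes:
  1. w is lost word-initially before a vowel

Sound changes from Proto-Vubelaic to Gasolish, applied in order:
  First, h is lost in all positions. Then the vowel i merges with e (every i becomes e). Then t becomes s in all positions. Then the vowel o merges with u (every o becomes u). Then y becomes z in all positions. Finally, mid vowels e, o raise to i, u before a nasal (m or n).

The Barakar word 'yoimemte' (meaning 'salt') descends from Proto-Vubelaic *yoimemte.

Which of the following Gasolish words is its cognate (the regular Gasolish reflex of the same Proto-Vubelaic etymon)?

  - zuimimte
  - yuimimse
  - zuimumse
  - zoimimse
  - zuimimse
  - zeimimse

Gasolish: *yoimemte
  yoimemte (rule 1 does not apply)
  yoimemte → yoememte   [vowel merger]
  yoememte → yoememse   [unconditioned shift]
  yoememse → yuememse   [vowel merger]
  yuememse → zuememse   [unconditioned shift]
  zuememse → zuimimse   [pre-nasal raising]
  giving Gasolish zuimimse.
Only 'zuimimse' matches the regular Gasolish development of *yoimemte.

zuimimse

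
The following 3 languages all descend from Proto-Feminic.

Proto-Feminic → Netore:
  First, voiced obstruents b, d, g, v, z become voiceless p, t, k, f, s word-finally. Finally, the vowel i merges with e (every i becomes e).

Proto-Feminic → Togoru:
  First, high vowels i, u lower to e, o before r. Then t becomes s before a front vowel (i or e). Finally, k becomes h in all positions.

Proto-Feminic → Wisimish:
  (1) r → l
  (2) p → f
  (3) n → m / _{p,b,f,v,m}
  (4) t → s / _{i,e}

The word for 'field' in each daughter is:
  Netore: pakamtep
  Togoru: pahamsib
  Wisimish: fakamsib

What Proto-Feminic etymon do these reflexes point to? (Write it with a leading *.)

*pakamtib

Position 7: Netore has e, Togoru has i, Wisimish has i. Togoru preserves i here (none of its changes turn any other segment into i), so the proto-segment is *i.
Position 3: Netore has k, Togoru has h, Wisimish has k. Wisimish preserves k here (none of its changes turn any other segment into k), so the proto-segment is *k.
Position 6: Netore has t, Togoru has s, Wisimish has s. Taking the neighbouring segments as reconstructed: Netore t can only go back to *t; Togoru s could go back to *t or *s; Wisimish s could go back to *t or *s — the one source consistent with every daughter is *t.
This points to *pakamtib. Verify forward in each daughter:
Netore: *pakamtib > pakamtip > pakamtep  (by final devoicing, vowel merger)
Togoru: *pakamtib
  pakamtib (rule 1 does not apply)
  pakamtib → pakamsib   [palatalisation]
  pakamsib → pahamsib   [unconditioned shift]
  giving Togoru pahamsib.
Wisimish: start from *pakamtib.
  rule 1: no change — pakamtib
  rule 2 (unconditioned shift): pakamtib → fakamtib
  rule 3: no change — fakamtib
  rule 4 (palatalisation): fakamtib → fakamsib
  ⇒ Wisimish fakamsib
*pakamtib is the unique common source.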